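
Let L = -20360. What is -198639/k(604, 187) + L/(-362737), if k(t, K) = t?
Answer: -72041417503/219093148 ≈ -328.82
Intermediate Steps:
-198639/k(604, 187) + L/(-362737) = -198639/604 - 20360/(-362737) = -198639*1/604 - 20360*(-1/362737) = -198639/604 + 20360/362737 = -72041417503/219093148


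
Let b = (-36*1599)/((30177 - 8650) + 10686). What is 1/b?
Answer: -32213/57564 ≈ -0.55960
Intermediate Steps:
b = -57564/32213 (b = -57564/(21527 + 10686) = -57564/32213 ≈ -1.7870)
1/b = 1/(-57564/32213) = -32213/57564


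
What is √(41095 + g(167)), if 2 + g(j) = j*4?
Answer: √41761 ≈ 204.35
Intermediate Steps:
g(j) = -2 + 4*j (g(j) = -2 + j*4 = -2 + 4*j)
√(41095 + g(167)) = √(41095 + (-2 + 4*167)) = √(41095 + (-2 + 668)) = √(41095 + 666) = √41761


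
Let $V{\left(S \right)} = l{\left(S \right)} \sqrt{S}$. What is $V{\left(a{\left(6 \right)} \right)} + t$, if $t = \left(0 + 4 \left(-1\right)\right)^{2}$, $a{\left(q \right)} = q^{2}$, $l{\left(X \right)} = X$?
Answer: $232$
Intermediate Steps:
$V{\left(S \right)} = S^{\frac{3}{2}}$ ($V{\left(S \right)} = S \sqrt{S} = S^{\frac{3}{2}}$)
$t = 16$ ($t = \left(0 - 4\right)^{2} = \left(-4\right)^{2} = 16$)
$V{\left(a{\left(6 \right)} \right)} + t = \left(6^{2}\right)^{\frac{3}{2}} + 16 = 36^{\frac{3}{2}} + 16 = 216 + 16 = 232$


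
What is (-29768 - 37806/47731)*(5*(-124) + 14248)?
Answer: -19363946348392/47731 ≈ -4.0569e+8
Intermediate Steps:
(-29768 - 37806/47731)*(5*(-124) + 14248) = (-29768 - 37806*1/47731)*(-620 + 14248) = (-29768 - 37806/47731)*13628 = -1420894214/47731*13628 = -19363946348392/47731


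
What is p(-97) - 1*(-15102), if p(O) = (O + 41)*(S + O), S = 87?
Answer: 15662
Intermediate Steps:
p(O) = (41 + O)*(87 + O) (p(O) = (O + 41)*(87 + O) = (41 + O)*(87 + O))
p(-97) - 1*(-15102) = (3567 + (-97)² + 128*(-97)) - 1*(-15102) = (3567 + 9409 - 12416) + 15102 = 560 + 15102 = 15662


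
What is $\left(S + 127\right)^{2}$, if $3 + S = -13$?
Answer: $12321$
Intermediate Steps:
$S = -16$ ($S = -3 - 13 = -16$)
$\left(S + 127\right)^{2} = \left(-16 + 127\right)^{2} = 111^{2} = 12321$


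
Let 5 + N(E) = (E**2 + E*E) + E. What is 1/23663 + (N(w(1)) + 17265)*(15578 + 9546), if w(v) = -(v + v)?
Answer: 10264796054393/23663 ≈ 4.3379e+8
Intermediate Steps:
w(v) = -2*v
N(E) = -5 + E + 2*E**2 (N(E) = -5 + ((E**2 + E*E) + E) = -5 + ((E**2 + E**2) + E) = -5 + (2*E**2 + E) = -5 + (E + 2*E**2) = -5 + E + 2*E**2)
1/23663 + (N(w(1)) + 17265)*(15578 + 9546) = 1/23663 + ((-5 - 2*1 + 2*(-2*1)**2) + 17265)*(15578 + 9546) = 1/23663 + ((-5 - 2 + 2*(-2)**2) + 17265)*25124 = 1/23663 + ((-5 - 2 + 2*4) + 17265)*25124 = 1/23663 + ((-5 - 2 + 8) + 17265)*25124 = 1/23663 + (1 + 17265)*25124 = 1/23663 + 17266*25124 = 1/23663 + 433790984 = 10264796054393/23663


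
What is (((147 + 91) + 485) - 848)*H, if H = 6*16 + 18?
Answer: -14250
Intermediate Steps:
H = 114 (H = 96 + 18 = 114)
(((147 + 91) + 485) - 848)*H = (((147 + 91) + 485) - 848)*114 = ((238 + 485) - 848)*114 = (723 - 848)*114 = -125*114 = -14250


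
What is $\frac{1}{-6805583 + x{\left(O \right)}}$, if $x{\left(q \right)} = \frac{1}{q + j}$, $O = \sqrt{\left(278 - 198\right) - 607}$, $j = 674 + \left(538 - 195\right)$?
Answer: $\frac{- \sqrt{527} + 1017 i}{- 6921277910 i + 6805583 \sqrt{527}} \approx -1.4694 \cdot 10^{-7} + 1.7347 \cdot 10^{-18} i$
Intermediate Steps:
$j = 1017$ ($j = 674 + \left(538 - 195\right) = 674 + 343 = 1017$)
$O = i \sqrt{527}$ ($O = \sqrt{\left(278 - 198\right) - 607} = \sqrt{80 - 607} = \sqrt{-527} = i \sqrt{527} \approx 22.956 i$)
$x{\left(q \right)} = \frac{1}{1017 + q}$ ($x{\left(q \right)} = \frac{1}{q + 1017} = \frac{1}{1017 + q}$)
$\frac{1}{-6805583 + x{\left(O \right)}} = \frac{1}{-6805583 + \frac{1}{1017 + i \sqrt{527}}}$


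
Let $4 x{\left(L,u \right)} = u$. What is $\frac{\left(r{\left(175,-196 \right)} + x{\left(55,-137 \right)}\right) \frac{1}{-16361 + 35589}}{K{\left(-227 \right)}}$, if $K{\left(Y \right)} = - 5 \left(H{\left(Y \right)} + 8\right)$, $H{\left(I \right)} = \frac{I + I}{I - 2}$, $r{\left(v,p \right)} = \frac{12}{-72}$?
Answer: $\frac{94577}{2637312480} \approx 3.5861 \cdot 10^{-5}$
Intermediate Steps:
$x{\left(L,u \right)} = \frac{u}{4}$
$r{\left(v,p \right)} = - \frac{1}{6}$ ($r{\left(v,p \right)} = 12 \left(- \frac{1}{72}\right) = - \frac{1}{6}$)
$H{\left(I \right)} = \frac{2 I}{-2 + I}$
$K{\left(Y \right)} = -40 - \frac{10 Y}{-2 + Y}$ ($K{\left(Y \right)} = - 5 \left(\frac{2 Y}{-2 + Y} + 8\right) = - 5 \left(8 + \frac{2 Y}{-2 + Y}\right) = -40 - \frac{10 Y}{-2 + Y}$)
$\frac{\left(r{\left(175,-196 \right)} + x{\left(55,-137 \right)}\right) \frac{1}{-16361 + 35589}}{K{\left(-227 \right)}} = \frac{\left(- \frac{1}{6} + \frac{1}{4} \left(-137\right)\right) \frac{1}{-16361 + 35589}}{10 \frac{1}{-2 - 227} \left(8 - -1135\right)} = \frac{\left(- \frac{1}{6} - \frac{137}{4}\right) \frac{1}{19228}}{10 \frac{1}{-229} \left(8 + 1135\right)} = \frac{\left(- \frac{413}{12}\right) \frac{1}{19228}}{10 \left(- \frac{1}{229}\right) 1143} = - \frac{413}{230736 \left(- \frac{11430}{229}\right)} = \left(- \frac{413}{230736}\right) \left(- \frac{229}{11430}\right) = \frac{94577}{2637312480}$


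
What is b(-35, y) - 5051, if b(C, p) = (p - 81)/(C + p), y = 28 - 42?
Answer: -247404/49 ≈ -5049.1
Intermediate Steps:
y = -14
b(C, p) = (-81 + p)/(C + p)
b(-35, y) - 5051 = (-81 - 14)/(-35 - 14) - 5051 = -95/(-49) - 5051 = -1/49*(-95) - 5051 = 95/49 - 5051 = -247404/49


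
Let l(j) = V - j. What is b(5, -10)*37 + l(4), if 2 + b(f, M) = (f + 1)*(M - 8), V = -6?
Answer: -4080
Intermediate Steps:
b(f, M) = -2 + (1 + f)*(-8 + M) (b(f, M) = -2 + (f + 1)*(M - 8) = -2 + (1 + f)*(-8 + M))
l(j) = -6 - j
b(5, -10)*37 + l(4) = (-10 - 10 - 8*5 - 10*5)*37 + (-6 - 1*4) = (-10 - 10 - 40 - 50)*37 + (-6 - 4) = -110*37 - 10 = -4070 - 10 = -4080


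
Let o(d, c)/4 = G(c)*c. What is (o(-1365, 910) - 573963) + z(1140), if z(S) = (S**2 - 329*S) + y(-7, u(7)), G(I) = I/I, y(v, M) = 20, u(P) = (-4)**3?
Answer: 354237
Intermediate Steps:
u(P) = -64
G(I) = 1
z(S) = 20 + S**2 - 329*S (z(S) = (S**2 - 329*S) + 20 = 20 + S**2 - 329*S)
o(d, c) = 4*c (o(d, c) = 4*(1*c) = 4*c)
(o(-1365, 910) - 573963) + z(1140) = (4*910 - 573963) + (20 + 1140**2 - 329*1140) = (3640 - 573963) + (20 + 1299600 - 375060) = -570323 + 924560 = 354237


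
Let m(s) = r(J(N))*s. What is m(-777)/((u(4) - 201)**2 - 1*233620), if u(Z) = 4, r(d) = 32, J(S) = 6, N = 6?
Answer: 8288/64937 ≈ 0.12763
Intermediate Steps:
m(s) = 32*s
m(-777)/((u(4) - 201)**2 - 1*233620) = (32*(-777))/((4 - 201)**2 - 1*233620) = -24864/((-197)**2 - 233620) = -24864/(38809 - 233620) = -24864/(-194811) = -24864*(-1/194811) = 8288/64937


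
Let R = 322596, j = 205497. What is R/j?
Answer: 11948/7611 ≈ 1.5698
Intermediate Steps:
R/j = 322596/205497 = 322596*(1/205497) = 11948/7611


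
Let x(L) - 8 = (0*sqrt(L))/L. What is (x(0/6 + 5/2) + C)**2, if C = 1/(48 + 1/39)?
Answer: 225690529/3508129 ≈ 64.334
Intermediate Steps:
x(L) = 8 (x(L) = 8 + (0*sqrt(L))/L = 8 + 0/L = 8 + 0 = 8)
C = 39/1873 (C = 1/(48 + 1/39) = 1/(1873/39) = 39/1873 ≈ 0.020822)
(x(0/6 + 5/2) + C)**2 = (8 + 39/1873)**2 = (15023/1873)**2 = 225690529/3508129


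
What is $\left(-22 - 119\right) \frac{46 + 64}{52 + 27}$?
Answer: $- \frac{15510}{79} \approx -196.33$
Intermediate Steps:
$\left(-22 - 119\right) \frac{46 + 64}{52 + 27} = \left(-22 - 119\right) \frac{110}{79} = - 141 \cdot 110 \cdot \frac{1}{79} = \left(-141\right) \frac{110}{79} = - \frac{15510}{79}$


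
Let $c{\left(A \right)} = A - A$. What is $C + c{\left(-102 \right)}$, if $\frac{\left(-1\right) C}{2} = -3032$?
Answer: $6064$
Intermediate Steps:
$c{\left(A \right)} = 0$
$C = 6064$ ($C = \left(-2\right) \left(-3032\right) = 6064$)
$C + c{\left(-102 \right)} = 6064 + 0 = 6064$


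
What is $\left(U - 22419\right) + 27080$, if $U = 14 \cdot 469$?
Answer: $11227$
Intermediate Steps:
$U = 6566$
$\left(U - 22419\right) + 27080 = \left(6566 - 22419\right) + 27080 = -15853 + 27080 = 11227$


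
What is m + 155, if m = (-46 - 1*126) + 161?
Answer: 144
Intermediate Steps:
m = -11 (m = (-46 - 126) + 161 = -172 + 161 = -11)
m + 155 = -11 + 155 = 144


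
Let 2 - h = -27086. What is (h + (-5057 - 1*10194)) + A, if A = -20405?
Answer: -8568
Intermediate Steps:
h = 27088 (h = 2 - 1*(-27086) = 2 + 27086 = 27088)
(h + (-5057 - 1*10194)) + A = (27088 + (-5057 - 1*10194)) - 20405 = (27088 + (-5057 - 10194)) - 20405 = (27088 - 15251) - 20405 = 11837 - 20405 = -8568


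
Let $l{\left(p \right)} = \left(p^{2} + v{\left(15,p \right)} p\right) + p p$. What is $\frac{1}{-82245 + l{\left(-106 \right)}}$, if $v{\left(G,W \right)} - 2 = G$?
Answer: $- \frac{1}{61575} \approx -1.624 \cdot 10^{-5}$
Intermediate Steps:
$v{\left(G,W \right)} = 2 + G$
$l{\left(p \right)} = 2 p^{2} + 17 p$ ($l{\left(p \right)} = \left(p^{2} + \left(2 + 15\right) p\right) + p p = \left(p^{2} + 17 p\right) + p^{2} = 2 p^{2} + 17 p$)
$\frac{1}{-82245 + l{\left(-106 \right)}} = \frac{1}{-82245 - 106 \left(17 + 2 \left(-106\right)\right)} = \frac{1}{-82245 - 106 \left(17 - 212\right)} = \frac{1}{-82245 - -20670} = \frac{1}{-82245 + 20670} = \frac{1}{-61575} = - \frac{1}{61575}$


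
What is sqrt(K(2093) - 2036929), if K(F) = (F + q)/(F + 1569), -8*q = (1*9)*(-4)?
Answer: 3*I*sqrt(3035078579959)/3662 ≈ 1427.2*I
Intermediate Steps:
q = 9/2 (q = -1*9*(-4)/8 = -9*(-4)/8 = -1/8*(-36) = 9/2 ≈ 4.5000)
K(F) = (9/2 + F)/(1569 + F) (K(F) = (F + 9/2)/(F + 1569) = (9/2 + F)/(1569 + F))
sqrt(K(2093) - 2036929) = sqrt((9/2 + 2093)/(1569 + 2093) - 2036929) = sqrt((4195/2)/3662 - 2036929) = sqrt((1/3662)*(4195/2) - 2036929) = sqrt(4195/7324 - 2036929) = sqrt(-14918463801/7324) = 3*I*sqrt(3035078579959)/3662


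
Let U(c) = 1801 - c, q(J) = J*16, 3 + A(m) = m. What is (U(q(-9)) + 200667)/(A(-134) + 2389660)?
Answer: 202612/2389523 ≈ 0.084792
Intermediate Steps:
A(m) = -3 + m
q(J) = 16*J
(U(q(-9)) + 200667)/(A(-134) + 2389660) = ((1801 - 16*(-9)) + 200667)/((-3 - 134) + 2389660) = ((1801 - 1*(-144)) + 200667)/(-137 + 2389660) = ((1801 + 144) + 200667)/2389523 = (1945 + 200667)*(1/2389523) = 202612*(1/2389523) = 202612/2389523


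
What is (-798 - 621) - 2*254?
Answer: -1927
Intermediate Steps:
(-798 - 621) - 2*254 = -1419 - 508 = -1927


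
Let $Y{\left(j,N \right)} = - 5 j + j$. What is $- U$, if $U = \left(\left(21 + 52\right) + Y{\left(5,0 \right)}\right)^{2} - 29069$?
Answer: $26260$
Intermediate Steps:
$Y{\left(j,N \right)} = - 4 j$
$U = -26260$ ($U = \left(\left(21 + 52\right) - 20\right)^{2} - 29069 = \left(73 - 20\right)^{2} - 29069 = 53^{2} - 29069 = 2809 - 29069 = -26260$)
$- U = \left(-1\right) \left(-26260\right) = 26260$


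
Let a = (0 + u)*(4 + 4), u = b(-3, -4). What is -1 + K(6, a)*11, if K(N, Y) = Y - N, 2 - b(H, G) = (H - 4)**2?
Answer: -4203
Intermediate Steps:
b(H, G) = 2 - (-4 + H)**2 (b(H, G) = 2 - (H - 4)**2 = 2 - (-4 + H)**2)
u = -47 (u = 2 - (-4 - 3)**2 = 2 - 1*(-7)**2 = 2 - 1*49 = 2 - 49 = -47)
a = -376 (a = (0 - 47)*(4 + 4) = -47*8 = -376)
-1 + K(6, a)*11 = -1 + (-376 - 1*6)*11 = -1 + (-376 - 6)*11 = -1 - 382*11 = -1 - 4202 = -4203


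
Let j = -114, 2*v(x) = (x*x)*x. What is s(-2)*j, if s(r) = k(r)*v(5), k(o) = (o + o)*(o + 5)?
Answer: 85500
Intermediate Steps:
v(x) = x**3/2 (v(x) = ((x*x)*x)/2 = (x**2*x)/2 = x**3/2)
k(o) = 2*o*(5 + o) (k(o) = (2*o)*(5 + o) = 2*o*(5 + o))
s(r) = 125*r*(5 + r) (s(r) = (2*r*(5 + r))*((1/2)*5**3) = (2*r*(5 + r))*((1/2)*125) = (2*r*(5 + r))*(125/2) = 125*r*(5 + r))
s(-2)*j = (125*(-2)*(5 - 2))*(-114) = (125*(-2)*3)*(-114) = -750*(-114) = 85500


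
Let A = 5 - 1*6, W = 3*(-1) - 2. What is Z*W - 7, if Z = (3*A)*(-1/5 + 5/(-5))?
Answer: -25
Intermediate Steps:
W = -5 (W = -3 - 2 = -5)
A = -1 (A = 5 - 6 = -1)
Z = 18/5 (Z = (3*(-1))*(-1/5 + 5/(-5)) = -3*(-1*⅕ + 5*(-⅕)) = -3*(-⅕ - 1) = -3*(-6/5) = 18/5 ≈ 3.6000)
Z*W - 7 = (18/5)*(-5) - 7 = -18 - 7 = -25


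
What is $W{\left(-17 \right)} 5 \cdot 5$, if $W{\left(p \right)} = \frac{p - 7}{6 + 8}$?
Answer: $- \frac{300}{7} \approx -42.857$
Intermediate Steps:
$W{\left(p \right)} = - \frac{1}{2} + \frac{p}{14}$ ($W{\left(p \right)} = \frac{-7 + p}{14} = \left(-7 + p\right) \frac{1}{14} = - \frac{1}{2} + \frac{p}{14}$)
$W{\left(-17 \right)} 5 \cdot 5 = \left(- \frac{1}{2} + \frac{1}{14} \left(-17\right)\right) 5 \cdot 5 = \left(- \frac{1}{2} - \frac{17}{14}\right) 25 = \left(- \frac{12}{7}\right) 25 = - \frac{300}{7}$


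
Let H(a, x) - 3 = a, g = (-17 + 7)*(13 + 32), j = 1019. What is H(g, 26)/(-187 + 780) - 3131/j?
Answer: -2312176/604267 ≈ -3.8264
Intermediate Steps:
g = -450 (g = -10*45 = -450)
H(a, x) = 3 + a
H(g, 26)/(-187 + 780) - 3131/j = (3 - 450)/(-187 + 780) - 3131/1019 = -447/593 - 3131*1/1019 = -447*1/593 - 3131/1019 = -447/593 - 3131/1019 = -2312176/604267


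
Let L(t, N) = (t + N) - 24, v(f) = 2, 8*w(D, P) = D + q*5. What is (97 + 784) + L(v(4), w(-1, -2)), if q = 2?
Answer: 6881/8 ≈ 860.13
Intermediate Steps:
w(D, P) = 5/4 + D/8 (w(D, P) = (D + 2*5)/8 = (D + 10)/8 = (10 + D)/8 = 5/4 + D/8)
L(t, N) = -24 + N + t (L(t, N) = (N + t) - 24 = -24 + N + t)
(97 + 784) + L(v(4), w(-1, -2)) = (97 + 784) + (-24 + (5/4 + (1/8)*(-1)) + 2) = 881 + (-24 + (5/4 - 1/8) + 2) = 881 + (-24 + 9/8 + 2) = 881 - 167/8 = 6881/8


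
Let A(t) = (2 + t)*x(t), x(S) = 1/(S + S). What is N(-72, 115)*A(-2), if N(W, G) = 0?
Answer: 0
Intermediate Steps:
x(S) = 1/(2*S)
A(t) = (2 + t)/(2*t) (A(t) = (2 + t)*(1/(2*t)) = (2 + t)/(2*t))
N(-72, 115)*A(-2) = 0*((1/2)*(2 - 2)/(-2)) = 0*((1/2)*(-1/2)*0) = 0*0 = 0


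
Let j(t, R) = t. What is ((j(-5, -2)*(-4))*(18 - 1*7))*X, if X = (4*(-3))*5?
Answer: -13200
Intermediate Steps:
X = -60 (X = -12*5 = -60)
((j(-5, -2)*(-4))*(18 - 1*7))*X = ((-5*(-4))*(18 - 1*7))*(-60) = (20*(18 - 7))*(-60) = (20*11)*(-60) = 220*(-60) = -13200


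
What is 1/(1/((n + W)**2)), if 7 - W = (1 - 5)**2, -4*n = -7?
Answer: 841/16 ≈ 52.563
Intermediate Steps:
n = 7/4 (n = -1/4*(-7) = 7/4 ≈ 1.7500)
W = -9 (W = 7 - (1 - 5)**2 = 7 - 1*(-4)**2 = 7 - 1*16 = 7 - 16 = -9)
1/(1/((n + W)**2)) = 1/(1/((7/4 - 9)**2)) = 1/(1/((-29/4)**2)) = 1/(1/(841/16)) = 1/(16/841) = 841/16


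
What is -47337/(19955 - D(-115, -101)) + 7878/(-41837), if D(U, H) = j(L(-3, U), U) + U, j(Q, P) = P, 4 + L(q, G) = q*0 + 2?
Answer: -2139455499/844479845 ≈ -2.5335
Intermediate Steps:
L(q, G) = -2 (L(q, G) = -4 + (q*0 + 2) = -4 + (0 + 2) = -4 + 2 = -2)
D(U, H) = 2*U (D(U, H) = U + U = 2*U)
-47337/(19955 - D(-115, -101)) + 7878/(-41837) = -47337/(19955 - 2*(-115)) + 7878/(-41837) = -47337/(19955 - 1*(-230)) + 7878*(-1/41837) = -47337/(19955 + 230) - 7878/41837 = -47337/20185 - 7878/41837 = -2139455499/844479845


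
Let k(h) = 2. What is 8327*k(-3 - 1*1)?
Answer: 16654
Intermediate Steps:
8327*k(-3 - 1*1) = 8327*2 = 16654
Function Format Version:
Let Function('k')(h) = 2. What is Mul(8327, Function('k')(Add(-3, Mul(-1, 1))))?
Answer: 16654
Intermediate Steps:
Mul(8327, Function('k')(Add(-3, Mul(-1, 1)))) = Mul(8327, 2) = 16654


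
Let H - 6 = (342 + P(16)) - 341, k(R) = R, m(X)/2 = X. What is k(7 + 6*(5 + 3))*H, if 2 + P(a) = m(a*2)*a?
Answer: 56595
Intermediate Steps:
m(X) = 2*X
P(a) = -2 + 4*a² (P(a) = -2 + (2*(a*2))*a = -2 + (2*(2*a))*a = -2 + (4*a)*a = -2 + 4*a²)
H = 1029 (H = 6 + ((342 + (-2 + 4*16²)) - 341) = 6 + ((342 + (-2 + 4*256)) - 341) = 6 + ((342 + (-2 + 1024)) - 341) = 6 + ((342 + 1022) - 341) = 6 + (1364 - 341) = 6 + 1023 = 1029)
k(7 + 6*(5 + 3))*H = (7 + 6*(5 + 3))*1029 = (7 + 6*8)*1029 = (7 + 48)*1029 = 55*1029 = 56595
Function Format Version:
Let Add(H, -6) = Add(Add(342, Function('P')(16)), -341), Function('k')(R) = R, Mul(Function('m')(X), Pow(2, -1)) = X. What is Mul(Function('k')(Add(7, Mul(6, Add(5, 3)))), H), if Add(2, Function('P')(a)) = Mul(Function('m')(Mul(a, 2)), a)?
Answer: 56595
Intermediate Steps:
Function('m')(X) = Mul(2, X)
Function('P')(a) = Add(-2, Mul(4, Pow(a, 2))) (Function('P')(a) = Add(-2, Mul(Mul(2, Mul(a, 2)), a)) = Add(-2, Mul(Mul(2, Mul(2, a)), a)) = Add(-2, Mul(Mul(4, a), a)) = Add(-2, Mul(4, Pow(a, 2))))
H = 1029 (H = Add(6, Add(Add(342, Add(-2, Mul(4, Pow(16, 2)))), -341)) = Add(6, Add(Add(342, Add(-2, Mul(4, 256))), -341)) = Add(6, Add(Add(342, Add(-2, 1024)), -341)) = Add(6, Add(Add(342, 1022), -341)) = Add(6, Add(1364, -341)) = Add(6, 1023) = 1029)
Mul(Function('k')(Add(7, Mul(6, Add(5, 3)))), H) = Mul(Add(7, Mul(6, Add(5, 3))), 1029) = Mul(Add(7, Mul(6, 8)), 1029) = Mul(Add(7, 48), 1029) = Mul(55, 1029) = 56595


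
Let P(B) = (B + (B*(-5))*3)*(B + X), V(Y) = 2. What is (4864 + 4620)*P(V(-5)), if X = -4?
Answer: 531104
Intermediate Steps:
P(B) = -14*B*(-4 + B) (P(B) = (B + (B*(-5))*3)*(B - 4) = (B - 5*B*3)*(-4 + B) = (B - 15*B)*(-4 + B) = (-14*B)*(-4 + B) = -14*B*(-4 + B))
(4864 + 4620)*P(V(-5)) = (4864 + 4620)*(14*2*(4 - 1*2)) = 9484*(14*2*(4 - 2)) = 9484*(14*2*2) = 9484*56 = 531104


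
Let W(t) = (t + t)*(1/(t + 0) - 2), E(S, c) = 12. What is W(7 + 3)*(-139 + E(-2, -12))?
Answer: 4826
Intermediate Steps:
W(t) = 2*t*(-2 + 1/t) (W(t) = (2*t)*(1/t - 2) = (2*t)*(-2 + 1/t) = 2*t*(-2 + 1/t))
W(7 + 3)*(-139 + E(-2, -12)) = (2 - 4*(7 + 3))*(-139 + 12) = (2 - 4*10)*(-127) = (2 - 40)*(-127) = -38*(-127) = 4826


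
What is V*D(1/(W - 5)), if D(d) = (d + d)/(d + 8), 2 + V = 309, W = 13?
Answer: 614/65 ≈ 9.4462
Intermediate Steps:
V = 307 (V = -2 + 309 = 307)
D(d) = 2*d/(8 + d) (D(d) = (2*d)/(8 + d) = 2*d/(8 + d))
V*D(1/(W - 5)) = 307*(2/((13 - 5)*(8 + 1/(13 - 5)))) = 307*(2/(8*(8 + 1/8))) = 307*(2*(⅛)/(8 + ⅛)) = 307*(2*(⅛)/(65/8)) = 307*(2*(⅛)*(8/65)) = 307*(2/65) = 614/65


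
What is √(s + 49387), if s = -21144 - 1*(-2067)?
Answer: √30310 ≈ 174.10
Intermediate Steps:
s = -19077 (s = -21144 + 2067 = -19077)
√(s + 49387) = √(-19077 + 49387) = √30310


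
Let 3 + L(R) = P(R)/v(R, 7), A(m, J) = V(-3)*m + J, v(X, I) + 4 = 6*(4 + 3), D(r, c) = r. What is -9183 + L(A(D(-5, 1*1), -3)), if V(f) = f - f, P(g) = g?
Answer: -349071/38 ≈ -9186.1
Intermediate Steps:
V(f) = 0
v(X, I) = 38 (v(X, I) = -4 + 6*(4 + 3) = -4 + 6*7 = -4 + 42 = 38)
A(m, J) = J (A(m, J) = 0*m + J = 0 + J = J)
L(R) = -3 + R/38
-9183 + L(A(D(-5, 1*1), -3)) = -9183 + (-3 + (1/38)*(-3)) = -9183 + (-3 - 3/38) = -9183 - 117/38 = -349071/38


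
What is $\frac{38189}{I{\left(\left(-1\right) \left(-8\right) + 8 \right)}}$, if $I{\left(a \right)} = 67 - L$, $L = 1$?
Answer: $\frac{38189}{66} \approx 578.62$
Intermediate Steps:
$I{\left(a \right)} = 66$ ($I{\left(a \right)} = 67 - 1 = 66$)
$\frac{38189}{I{\left(\left(-1\right) \left(-8\right) + 8 \right)}} = \frac{38189}{66}$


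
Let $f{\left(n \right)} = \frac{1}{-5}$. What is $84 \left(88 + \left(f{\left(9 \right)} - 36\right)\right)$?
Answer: $\frac{21756}{5} \approx 4351.2$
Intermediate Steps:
$f{\left(n \right)} = - \frac{1}{5}$
$84 \left(88 + \left(f{\left(9 \right)} - 36\right)\right) = 84 \left(88 - \frac{181}{5}\right) = 84 \cdot \frac{259}{5} = \frac{21756}{5}$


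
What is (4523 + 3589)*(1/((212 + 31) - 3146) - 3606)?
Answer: -84918192528/2903 ≈ -2.9252e+7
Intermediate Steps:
(4523 + 3589)*(1/((212 + 31) - 3146) - 3606) = 8112*(1/(243 - 3146) - 3606) = 8112*(1/(-2903) - 3606) = 8112*(-1/2903 - 3606) = 8112*(-10468219/2903) = -84918192528/2903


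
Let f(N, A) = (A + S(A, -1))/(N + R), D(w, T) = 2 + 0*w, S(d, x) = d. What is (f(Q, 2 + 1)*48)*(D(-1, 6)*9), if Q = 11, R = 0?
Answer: 5184/11 ≈ 471.27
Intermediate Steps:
D(w, T) = 2 (D(w, T) = 2 + 0 = 2)
f(N, A) = 2*A/N (f(N, A) = (A + A)/(N + 0) = (2*A)/N = 2*A/N)
(f(Q, 2 + 1)*48)*(D(-1, 6)*9) = ((2*(2 + 1)/11)*48)*(2*9) = ((2*3*(1/11))*48)*18 = ((6/11)*48)*18 = (288/11)*18 = 5184/11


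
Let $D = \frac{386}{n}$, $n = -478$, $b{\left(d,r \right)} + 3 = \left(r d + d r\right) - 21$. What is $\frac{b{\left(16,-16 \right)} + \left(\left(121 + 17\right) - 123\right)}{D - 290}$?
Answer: $\frac{124519}{69503} \approx 1.7916$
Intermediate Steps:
$b{\left(d,r \right)} = -24 + 2 d r$ ($b{\left(d,r \right)} = -3 - \left(21 - d r - r d\right) = -3 + \left(\left(d r + d r\right) - 21\right) = -3 + \left(2 d r - 21\right) = -3 + \left(-21 + 2 d r\right) = -24 + 2 d r$)
$D = - \frac{193}{239}$ ($D = \frac{386}{-478} = 386 \left(- \frac{1}{478}\right) = - \frac{193}{239} \approx -0.80753$)
$\frac{b{\left(16,-16 \right)} + \left(\left(121 + 17\right) - 123\right)}{D - 290} = \frac{\left(-24 + 2 \cdot 16 \left(-16\right)\right) + \left(\left(121 + 17\right) - 123\right)}{- \frac{193}{239} - 290} = \frac{\left(-24 - 512\right) + \left(138 - 123\right)}{- \frac{69503}{239}} = \left(-536 + 15\right) \left(- \frac{239}{69503}\right) = \left(-521\right) \left(- \frac{239}{69503}\right) = \frac{124519}{69503}$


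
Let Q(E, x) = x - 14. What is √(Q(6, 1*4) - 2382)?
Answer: 2*I*√598 ≈ 48.908*I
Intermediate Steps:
Q(E, x) = -14 + x
√(Q(6, 1*4) - 2382) = √((-14 + 1*4) - 2382) = √((-14 + 4) - 2382) = √(-10 - 2382) = √(-2392) = 2*I*√598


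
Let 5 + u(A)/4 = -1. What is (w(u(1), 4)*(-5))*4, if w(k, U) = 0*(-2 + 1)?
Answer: 0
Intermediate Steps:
u(A) = -24 (u(A) = -20 + 4*(-1) = -20 - 4 = -24)
w(k, U) = 0 (w(k, U) = 0*(-1) = 0)
(w(u(1), 4)*(-5))*4 = (0*(-5))*4 = 0*4 = 0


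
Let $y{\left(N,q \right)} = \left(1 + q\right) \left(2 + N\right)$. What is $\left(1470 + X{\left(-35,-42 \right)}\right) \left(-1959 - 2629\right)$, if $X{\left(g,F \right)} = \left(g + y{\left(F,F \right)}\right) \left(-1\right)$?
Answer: $619380$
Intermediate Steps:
$X{\left(g,F \right)} = -2 - g - F^{2} - 3 F$ ($X{\left(g,F \right)} = \left(g + \left(2 + F + 2 F + F F\right)\right) \left(-1\right) = \left(g + \left(2 + F + 2 F + F^{2}\right)\right) \left(-1\right) = \left(g + \left(2 + F^{2} + 3 F\right)\right) \left(-1\right) = \left(2 + g + F^{2} + 3 F\right) \left(-1\right) = -2 - g - F^{2} - 3 F$)
$\left(1470 + X{\left(-35,-42 \right)}\right) \left(-1959 - 2629\right) = \left(1470 - 1605\right) \left(-1959 - 2629\right) = \left(1470 + \left(-2 + 35 - 1764 + 126\right)\right) \left(-4588\right) = \left(1470 - 1605\right) \left(-4588\right) = \left(-135\right) \left(-4588\right) = 619380$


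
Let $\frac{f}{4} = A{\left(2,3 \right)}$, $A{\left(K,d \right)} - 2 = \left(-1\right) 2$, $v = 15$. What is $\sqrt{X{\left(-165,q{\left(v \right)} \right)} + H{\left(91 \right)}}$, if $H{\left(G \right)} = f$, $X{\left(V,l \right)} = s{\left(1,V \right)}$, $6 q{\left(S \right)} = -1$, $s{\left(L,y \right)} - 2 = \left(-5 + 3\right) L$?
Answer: $0$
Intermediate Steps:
$s{\left(L,y \right)} = 2 - 2 L$ ($s{\left(L,y \right)} = 2 + \left(-5 + 3\right) L = 2 - 2 L$)
$q{\left(S \right)} = - \frac{1}{6}$ ($q{\left(S \right)} = \frac{1}{6} \left(-1\right) = - \frac{1}{6}$)
$A{\left(K,d \right)} = 0$ ($A{\left(K,d \right)} = 2 - 2 = 0$)
$X{\left(V,l \right)} = 0$ ($X{\left(V,l \right)} = 2 - 2 = 0$)
$f = 0$ ($f = 4 \cdot 0 = 0$)
$H{\left(G \right)} = 0$
$\sqrt{X{\left(-165,q{\left(v \right)} \right)} + H{\left(91 \right)}} = \sqrt{0 + 0} = \sqrt{0} = 0$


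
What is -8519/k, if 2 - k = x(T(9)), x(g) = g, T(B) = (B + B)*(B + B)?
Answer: 1217/46 ≈ 26.457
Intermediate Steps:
T(B) = 4*B² (T(B) = (2*B)*(2*B) = 4*B²)
k = -322 (k = 2 - 4*9² = 2 - 4*81 = 2 - 1*324 = 2 - 324 = -322)
-8519/k = -8519/(-322) = -8519*(-1/322) = 1217/46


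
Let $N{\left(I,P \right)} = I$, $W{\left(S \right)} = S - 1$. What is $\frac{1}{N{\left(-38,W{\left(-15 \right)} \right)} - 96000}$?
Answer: $- \frac{1}{96038} \approx -1.0413 \cdot 10^{-5}$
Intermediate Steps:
$W{\left(S \right)} = -1 + S$
$\frac{1}{N{\left(-38,W{\left(-15 \right)} \right)} - 96000} = \frac{1}{-38 - 96000} = \frac{1}{-96038} = - \frac{1}{96038}$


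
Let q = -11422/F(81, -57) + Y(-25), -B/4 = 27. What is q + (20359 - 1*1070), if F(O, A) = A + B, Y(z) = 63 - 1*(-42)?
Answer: 3211432/165 ≈ 19463.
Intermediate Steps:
B = -108 (B = -4*27 = -108)
Y(z) = 105 (Y(z) = 63 + 42 = 105)
F(O, A) = -108 + A (F(O, A) = A - 108 = -108 + A)
q = 28747/165 (q = -11422/(-108 - 57) + 105 = -11422/(-165) + 105 = -11422*(-1/165) + 105 = 11422/165 + 105 = 28747/165 ≈ 174.22)
q + (20359 - 1*1070) = 28747/165 + (20359 - 1*1070) = 28747/165 + (20359 - 1070) = 28747/165 + 19289 = 3211432/165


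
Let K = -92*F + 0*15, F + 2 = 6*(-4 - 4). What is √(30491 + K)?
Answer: 3*√3899 ≈ 187.33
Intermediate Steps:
F = -50 (F = -2 + 6*(-4 - 4) = -2 + 6*(-8) = -2 - 48 = -50)
K = 4600 (K = -92*(-50) + 0*15 = 4600 + 0 = 4600)
√(30491 + K) = √(30491 + 4600) = √35091 = 3*√3899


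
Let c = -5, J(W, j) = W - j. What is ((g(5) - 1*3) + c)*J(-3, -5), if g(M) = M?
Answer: -6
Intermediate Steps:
((g(5) - 1*3) + c)*J(-3, -5) = ((5 - 1*3) - 5)*(-3 - 1*(-5)) = ((5 - 3) - 5)*(-3 + 5) = (2 - 5)*2 = -3*2 = -6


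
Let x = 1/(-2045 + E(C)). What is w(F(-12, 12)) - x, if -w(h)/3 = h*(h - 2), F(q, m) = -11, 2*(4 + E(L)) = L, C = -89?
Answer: -1796221/4187 ≈ -429.00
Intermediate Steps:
E(L) = -4 + L/2
w(h) = -3*h*(-2 + h) (w(h) = -3*h*(h - 2) = -3*h*(-2 + h))
x = -2/4187 (x = 1/(-2045 + (-4 + (½)*(-89))) = 1/(-2045 + (-4 - 89/2)) = 1/(-2045 - 97/2) = 1/(-4187/2) = -2/4187 ≈ -0.00047767)
w(F(-12, 12)) - x = 3*(-11)*(2 - 1*(-11)) - 1*(-2/4187) = 3*(-11)*(2 + 11) + 2/4187 = 3*(-11)*13 + 2/4187 = -429 + 2/4187 = -1796221/4187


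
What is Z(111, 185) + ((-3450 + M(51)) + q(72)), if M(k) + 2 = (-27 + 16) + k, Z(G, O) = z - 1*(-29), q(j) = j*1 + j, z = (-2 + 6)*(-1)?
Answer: -3243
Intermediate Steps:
z = -4 (z = 4*(-1) = -4)
q(j) = 2*j (q(j) = j + j = 2*j)
Z(G, O) = 25 (Z(G, O) = -4 - 1*(-29) = -4 + 29 = 25)
M(k) = -13 + k (M(k) = -2 + ((-27 + 16) + k) = -2 + (-11 + k) = -13 + k)
Z(111, 185) + ((-3450 + M(51)) + q(72)) = 25 + ((-3450 + (-13 + 51)) + 2*72) = 25 + ((-3450 + 38) + 144) = 25 + (-3412 + 144) = 25 - 3268 = -3243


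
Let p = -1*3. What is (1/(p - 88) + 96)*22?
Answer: 192170/91 ≈ 2111.8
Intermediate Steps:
p = -3
(1/(p - 88) + 96)*22 = (1/(-3 - 88) + 96)*22 = (1/(-91) + 96)*22 = (-1/91 + 96)*22 = (8735/91)*22 = 192170/91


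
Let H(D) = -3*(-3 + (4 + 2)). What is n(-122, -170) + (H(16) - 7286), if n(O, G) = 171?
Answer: -7124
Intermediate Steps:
H(D) = -9 (H(D) = -3*(-3 + 6) = -3*3 = -9)
n(-122, -170) + (H(16) - 7286) = 171 + (-9 - 7286) = 171 - 7295 = -7124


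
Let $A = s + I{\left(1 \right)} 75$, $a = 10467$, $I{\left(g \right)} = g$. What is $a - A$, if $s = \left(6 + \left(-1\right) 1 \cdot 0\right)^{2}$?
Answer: $10356$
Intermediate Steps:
$s = 36$ ($s = \left(6 - 0\right)^{2} = \left(6 + 0\right)^{2} = 6^{2} = 36$)
$A = 111$ ($A = 36 + 1 \cdot 75 = 36 + 75 = 111$)
$a - A = 10467 - 111 = 10356$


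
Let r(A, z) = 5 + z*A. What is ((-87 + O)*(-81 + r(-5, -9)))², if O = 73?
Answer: 188356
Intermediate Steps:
r(A, z) = 5 + A*z
((-87 + O)*(-81 + r(-5, -9)))² = ((-87 + 73)*(-81 + (5 - 5*(-9))))² = (-14*(-81 + (5 + 45)))² = (-14*(-81 + 50))² = (-14*(-31))² = 434² = 188356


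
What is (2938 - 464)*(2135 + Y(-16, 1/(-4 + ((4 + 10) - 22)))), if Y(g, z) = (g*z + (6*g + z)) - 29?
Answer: 9951665/2 ≈ 4.9758e+6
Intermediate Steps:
Y(g, z) = -29 + z + 6*g + g*z (Y(g, z) = (g*z + (z + 6*g)) - 29 = (z + 6*g + g*z) - 29 = -29 + z + 6*g + g*z)
(2938 - 464)*(2135 + Y(-16, 1/(-4 + ((4 + 10) - 22)))) = (2938 - 464)*(2135 + (-29 + 1/(-4 + ((4 + 10) - 22)) + 6*(-16) - 16/(-4 + ((4 + 10) - 22)))) = 2474*(2135 + (-29 + 1/(-4 + (14 - 22)) - 96 - 16/(-4 + (14 - 22)))) = 2474*(2135 + (-29 + 1/(-4 - 8) - 96 - 16/(-4 - 8))) = 2474*(2135 + (-29 + 1/(-12) - 96 - 16/(-12))) = 2474*(2135 + (-29 - 1/12 - 96 - 16*(-1/12))) = 2474*(2135 + (-29 - 1/12 - 96 + 4/3)) = 2474*(2135 - 495/4) = 2474*(8045/4) = 9951665/2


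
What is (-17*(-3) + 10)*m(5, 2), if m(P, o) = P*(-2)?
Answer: -610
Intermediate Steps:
m(P, o) = -2*P
(-17*(-3) + 10)*m(5, 2) = (-17*(-3) + 10)*(-2*5) = (51 + 10)*(-10) = 61*(-10) = -610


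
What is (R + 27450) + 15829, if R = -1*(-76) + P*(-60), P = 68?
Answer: 39275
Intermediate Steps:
R = -4004 (R = -1*(-76) + 68*(-60) = 76 - 4080 = -4004)
(R + 27450) + 15829 = (-4004 + 27450) + 15829 = 23446 + 15829 = 39275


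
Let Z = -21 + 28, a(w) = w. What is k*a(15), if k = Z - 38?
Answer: -465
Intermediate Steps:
Z = 7
k = -31 (k = 7 - 38 = -31)
k*a(15) = -31*15 = -465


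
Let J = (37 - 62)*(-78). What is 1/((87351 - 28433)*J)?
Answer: 1/114890100 ≈ 8.7040e-9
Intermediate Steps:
J = 1950 (J = -25*(-78) = 1950)
1/((87351 - 28433)*J) = 1/((87351 - 28433)*1950) = (1/1950)/58918 = (1/58918)*(1/1950) = 1/114890100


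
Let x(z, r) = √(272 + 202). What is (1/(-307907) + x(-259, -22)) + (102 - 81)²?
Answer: 135786986/307907 + √474 ≈ 462.77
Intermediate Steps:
x(z, r) = √474
(1/(-307907) + x(-259, -22)) + (102 - 81)² = (1/(-307907) + √474) + (102 - 81)² = (-1/307907 + √474) + 21² = (-1/307907 + √474) + 441 = 135786986/307907 + √474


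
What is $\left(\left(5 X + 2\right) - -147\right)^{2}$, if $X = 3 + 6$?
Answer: $37636$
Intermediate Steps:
$X = 9$
$\left(\left(5 X + 2\right) - -147\right)^{2} = \left(\left(5 \cdot 9 + 2\right) - -147\right)^{2} = \left(\left(45 + 2\right) + 147\right)^{2} = \left(47 + 147\right)^{2} = 194^{2} = 37636$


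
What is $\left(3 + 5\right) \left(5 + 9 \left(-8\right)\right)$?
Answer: $-536$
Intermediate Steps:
$\left(3 + 5\right) \left(5 + 9 \left(-8\right)\right) = 8 \left(5 - 72\right) = 8 \left(-67\right) = -536$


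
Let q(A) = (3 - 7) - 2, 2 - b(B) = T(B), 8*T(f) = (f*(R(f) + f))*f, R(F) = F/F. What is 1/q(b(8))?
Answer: -⅙ ≈ -0.16667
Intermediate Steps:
R(F) = 1
T(f) = f²*(1 + f)/8 (T(f) = ((f*(1 + f))*f)/8 = (f²*(1 + f))/8 = f²*(1 + f)/8)
b(B) = 2 - B²*(1 + B)/8
q(A) = -6 (q(A) = -4 - 2 = -6)
1/q(b(8)) = 1/(-6) = -⅙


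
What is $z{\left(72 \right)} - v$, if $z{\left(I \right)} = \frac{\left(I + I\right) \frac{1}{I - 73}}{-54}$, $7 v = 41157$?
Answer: $- \frac{123415}{21} \approx -5876.9$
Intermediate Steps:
$v = \frac{41157}{7}$ ($v = \frac{1}{7} \cdot 41157 = \frac{41157}{7} \approx 5879.6$)
$z{\left(I \right)} = - \frac{I}{27 \left(-73 + I\right)}$ ($z{\left(I \right)} = \frac{2 I}{-73 + I} \left(- \frac{1}{54}\right) = - \frac{I}{27 \left(-73 + I\right)}$)
$z{\left(72 \right)} - v = \left(-1\right) 72 \frac{1}{-1971 + 27 \cdot 72} - \frac{41157}{7} = \left(-1\right) 72 \frac{1}{-1971 + 1944} - \frac{41157}{7} = \left(-1\right) 72 \frac{1}{-27} - \frac{41157}{7} = \left(-1\right) 72 \left(- \frac{1}{27}\right) - \frac{41157}{7} = \frac{8}{3} - \frac{41157}{7} = - \frac{123415}{21}$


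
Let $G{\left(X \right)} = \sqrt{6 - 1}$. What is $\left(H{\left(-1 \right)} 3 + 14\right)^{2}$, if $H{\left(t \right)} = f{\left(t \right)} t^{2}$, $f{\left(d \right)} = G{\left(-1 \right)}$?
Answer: $241 + 84 \sqrt{5} \approx 428.83$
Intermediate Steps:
$G{\left(X \right)} = \sqrt{5}$
$f{\left(d \right)} = \sqrt{5}$
$H{\left(t \right)} = \sqrt{5} t^{2}$
$\left(H{\left(-1 \right)} 3 + 14\right)^{2} = \left(\sqrt{5} \left(-1\right)^{2} \cdot 3 + 14\right)^{2} = \left(\sqrt{5} \cdot 1 \cdot 3 + 14\right)^{2} = \left(\sqrt{5} \cdot 3 + 14\right)^{2} = \left(3 \sqrt{5} + 14\right)^{2} = \left(14 + 3 \sqrt{5}\right)^{2}$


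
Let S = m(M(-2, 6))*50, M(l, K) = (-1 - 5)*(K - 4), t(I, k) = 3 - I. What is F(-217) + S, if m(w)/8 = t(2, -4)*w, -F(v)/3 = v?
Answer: -4149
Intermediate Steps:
M(l, K) = 24 - 6*K (M(l, K) = -6*(-4 + K) = 24 - 6*K)
F(v) = -3*v
m(w) = 8*w (m(w) = 8*((3 - 1*2)*w) = 8*((3 - 2)*w) = 8*(1*w) = 8*w)
S = -4800 (S = (8*(24 - 6*6))*50 = (8*(24 - 36))*50 = (8*(-12))*50 = -96*50 = -4800)
F(-217) + S = -3*(-217) - 4800 = 651 - 4800 = -4149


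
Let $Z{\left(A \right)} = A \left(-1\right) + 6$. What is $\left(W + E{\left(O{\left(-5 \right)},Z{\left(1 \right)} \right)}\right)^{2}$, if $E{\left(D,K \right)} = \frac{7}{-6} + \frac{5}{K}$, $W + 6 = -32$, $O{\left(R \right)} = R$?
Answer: $\frac{52441}{36} \approx 1456.7$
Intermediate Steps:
$Z{\left(A \right)} = 6 - A$ ($Z{\left(A \right)} = - A + 6 = 6 - A$)
$W = -38$ ($W = -6 - 32 = -38$)
$E{\left(D,K \right)} = - \frac{7}{6} + \frac{5}{K}$ ($E{\left(D,K \right)} = 7 \left(- \frac{1}{6}\right) + \frac{5}{K} = - \frac{7}{6} + \frac{5}{K}$)
$\left(W + E{\left(O{\left(-5 \right)},Z{\left(1 \right)} \right)}\right)^{2} = \left(-38 - \left(\frac{7}{6} - \frac{5}{6 - 1}\right)\right)^{2} = \left(-38 - \left(\frac{7}{6} - \frac{5}{5}\right)\right)^{2} = \left(-38 + \left(- \frac{7}{6} + 5 \cdot \frac{1}{5}\right)\right)^{2} = \left(-38 + \left(- \frac{7}{6} + 1\right)\right)^{2} = \left(-38 - \frac{1}{6}\right)^{2} = \left(- \frac{229}{6}\right)^{2} = \frac{52441}{36}$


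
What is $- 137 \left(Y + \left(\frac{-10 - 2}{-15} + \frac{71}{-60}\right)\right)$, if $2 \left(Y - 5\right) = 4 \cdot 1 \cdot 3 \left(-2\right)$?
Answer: $\frac{60691}{60} \approx 1011.5$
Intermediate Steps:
$Y = -7$ ($Y = 5 + \frac{4 \cdot 1 \cdot 3 \left(-2\right)}{2} = 5 + \frac{4 \cdot 3 \left(-2\right)}{2} = 5 + \frac{12 \left(-2\right)}{2} = 5 + \frac{1}{2} \left(-24\right) = 5 - 12 = -7$)
$- 137 \left(Y + \left(\frac{-10 - 2}{-15} + \frac{71}{-60}\right)\right) = - 137 \left(-7 + \left(\frac{-10 - 2}{-15} + \frac{71}{-60}\right)\right) = - 137 \left(-7 + \left(\left(-10 - 2\right) \left(- \frac{1}{15}\right) + 71 \left(- \frac{1}{60}\right)\right)\right) = - 137 \left(-7 - \frac{23}{60}\right) = \left(-137\right) \left(- \frac{443}{60}\right) = \frac{60691}{60}$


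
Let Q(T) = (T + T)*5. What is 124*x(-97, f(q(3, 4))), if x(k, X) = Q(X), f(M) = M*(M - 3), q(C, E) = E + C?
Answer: 34720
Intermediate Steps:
q(C, E) = C + E
Q(T) = 10*T (Q(T) = (2*T)*5 = 10*T)
f(M) = M*(-3 + M)
x(k, X) = 10*X
124*x(-97, f(q(3, 4))) = 124*(10*((3 + 4)*(-3 + (3 + 4)))) = 124*(10*(7*(-3 + 7))) = 124*(10*(7*4)) = 124*(10*28) = 124*280 = 34720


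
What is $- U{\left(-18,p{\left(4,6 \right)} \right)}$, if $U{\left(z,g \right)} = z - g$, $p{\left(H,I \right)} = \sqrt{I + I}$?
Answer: $18 + 2 \sqrt{3} \approx 21.464$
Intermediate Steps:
$p{\left(H,I \right)} = \sqrt{2} \sqrt{I}$ ($p{\left(H,I \right)} = \sqrt{2 I} = \sqrt{2} \sqrt{I}$)
$- U{\left(-18,p{\left(4,6 \right)} \right)} = - (-18 - \sqrt{2} \sqrt{6}) = - (-18 - 2 \sqrt{3}) = 18 + 2 \sqrt{3}$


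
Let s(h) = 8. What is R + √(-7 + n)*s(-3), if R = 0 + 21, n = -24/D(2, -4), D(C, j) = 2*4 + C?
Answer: 21 + 8*I*√235/5 ≈ 21.0 + 24.528*I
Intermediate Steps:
D(C, j) = 8 + C
n = -12/5 (n = -24/(8 + 2) = -24/10 = -24*⅒ = -12/5 ≈ -2.4000)
R = 21
R + √(-7 + n)*s(-3) = 21 + √(-7 - 12/5)*8 = 21 + √(-47/5)*8 = 21 + (I*√235/5)*8 = 21 + 8*I*√235/5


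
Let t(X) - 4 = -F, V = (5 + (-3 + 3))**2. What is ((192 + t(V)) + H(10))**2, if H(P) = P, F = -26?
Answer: 53824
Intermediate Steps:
V = 25 (V = (5 + 0)**2 = 5**2 = 25)
t(X) = 30 (t(X) = 4 - 1*(-26) = 4 + 26 = 30)
((192 + t(V)) + H(10))**2 = ((192 + 30) + 10)**2 = (222 + 10)**2 = 232**2 = 53824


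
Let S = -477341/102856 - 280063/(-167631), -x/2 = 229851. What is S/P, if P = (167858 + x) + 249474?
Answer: 51210989243/730537359742320 ≈ 7.0100e-5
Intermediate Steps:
x = -459702 (x = -2*229851 = -459702)
P = -42370 (P = (167858 - 459702) + 249474 = -291844 + 249474 = -42370)
S = -51210989243/17241854136 (S = -477341*1/102856 - 280063*(-1/167631) = -477341/102856 + 280063/167631 = -51210989243/17241854136 ≈ -2.9702)
S/P = -51210989243/17241854136/(-42370) = -51210989243/17241854136*(-1/42370) = 51210989243/730537359742320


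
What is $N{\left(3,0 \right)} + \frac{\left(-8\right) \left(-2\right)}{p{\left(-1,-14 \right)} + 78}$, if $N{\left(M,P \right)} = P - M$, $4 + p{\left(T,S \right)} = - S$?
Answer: $- \frac{31}{11} \approx -2.8182$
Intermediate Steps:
$p{\left(T,S \right)} = -4 - S$
$N{\left(3,0 \right)} + \frac{\left(-8\right) \left(-2\right)}{p{\left(-1,-14 \right)} + 78} = \left(0 - 3\right) + \frac{\left(-8\right) \left(-2\right)}{\left(-4 - -14\right) + 78} = \left(0 - 3\right) + \frac{16}{\left(-4 + 14\right) + 78} = -3 + \frac{16}{10 + 78} = -3 + \frac{16}{88} = -3 + 16 \cdot \frac{1}{88} = -3 + \frac{2}{11} = - \frac{31}{11}$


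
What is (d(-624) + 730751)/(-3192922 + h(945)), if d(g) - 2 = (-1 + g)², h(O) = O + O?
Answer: -560689/1595516 ≈ -0.35142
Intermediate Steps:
h(O) = 2*O
d(g) = 2 + (-1 + g)²
(d(-624) + 730751)/(-3192922 + h(945)) = ((2 + (-1 - 624)²) + 730751)/(-3192922 + 2*945) = ((2 + (-625)²) + 730751)/(-3192922 + 1890) = ((2 + 390625) + 730751)/(-3191032) = (390627 + 730751)*(-1/3191032) = 1121378*(-1/3191032) = -560689/1595516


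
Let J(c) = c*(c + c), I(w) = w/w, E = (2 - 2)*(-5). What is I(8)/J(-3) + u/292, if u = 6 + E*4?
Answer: 50/657 ≈ 0.076103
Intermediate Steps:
E = 0 (E = 0*(-5) = 0)
I(w) = 1
J(c) = 2*c² (J(c) = c*(2*c) = 2*c²)
u = 6 (u = 6 + 0*4 = 6 + 0 = 6)
I(8)/J(-3) + u/292 = 1/(2*(-3)²) + 6/292 = 1/(2*9) + 6*(1/292) = 1/18 + 3/146 = 50/657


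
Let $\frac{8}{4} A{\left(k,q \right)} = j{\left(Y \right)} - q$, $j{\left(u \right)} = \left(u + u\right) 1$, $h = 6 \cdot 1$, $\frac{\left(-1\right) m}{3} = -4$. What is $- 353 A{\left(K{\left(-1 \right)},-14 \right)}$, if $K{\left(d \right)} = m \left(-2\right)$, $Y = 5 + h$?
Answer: $-6354$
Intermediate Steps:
$m = 12$ ($m = \left(-3\right) \left(-4\right) = 12$)
$h = 6$
$Y = 11$ ($Y = 5 + 6 = 11$)
$j{\left(u \right)} = 2 u$ ($j{\left(u \right)} = 2 u 1 = 2 u$)
$K{\left(d \right)} = -24$ ($K{\left(d \right)} = 12 \left(-2\right) = -24$)
$A{\left(k,q \right)} = 11 - \frac{q}{2}$ ($A{\left(k,q \right)} = \frac{2 \cdot 11 - q}{2} = \frac{22 - q}{2} = 11 - \frac{q}{2}$)
$- 353 A{\left(K{\left(-1 \right)},-14 \right)} = - 353 \left(11 - -7\right) = - 353 \left(11 + 7\right) = \left(-353\right) 18 = -6354$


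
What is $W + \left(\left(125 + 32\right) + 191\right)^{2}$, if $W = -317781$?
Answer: $-196677$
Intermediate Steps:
$W + \left(\left(125 + 32\right) + 191\right)^{2} = -317781 + \left(\left(125 + 32\right) + 191\right)^{2} = -317781 + \left(157 + 191\right)^{2} = -317781 + 348^{2} = -317781 + 121104 = -196677$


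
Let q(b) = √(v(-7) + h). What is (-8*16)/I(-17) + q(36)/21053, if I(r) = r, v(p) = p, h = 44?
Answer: 128/17 + √37/21053 ≈ 7.5297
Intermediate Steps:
q(b) = √37 (q(b) = √(-7 + 44) = √37)
(-8*16)/I(-17) + q(36)/21053 = -8*16/(-17) + √37/21053 = -128*(-1/17) + √37*(1/21053) = 128/17 + √37/21053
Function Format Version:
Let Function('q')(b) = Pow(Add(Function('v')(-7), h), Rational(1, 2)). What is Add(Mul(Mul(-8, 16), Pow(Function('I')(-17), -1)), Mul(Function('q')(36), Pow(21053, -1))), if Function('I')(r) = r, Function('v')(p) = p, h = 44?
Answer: Add(Rational(128, 17), Mul(Rational(1, 21053), Pow(37, Rational(1, 2)))) ≈ 7.5297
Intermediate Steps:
Function('q')(b) = Pow(37, Rational(1, 2)) (Function('q')(b) = Pow(Add(-7, 44), Rational(1, 2)) = Pow(37, Rational(1, 2)))
Add(Mul(Mul(-8, 16), Pow(Function('I')(-17), -1)), Mul(Function('q')(36), Pow(21053, -1))) = Add(Mul(Mul(-8, 16), Pow(-17, -1)), Mul(Pow(37, Rational(1, 2)), Pow(21053, -1))) = Add(Mul(-128, Rational(-1, 17)), Mul(Pow(37, Rational(1, 2)), Rational(1, 21053))) = Add(Rational(128, 17), Mul(Rational(1, 21053), Pow(37, Rational(1, 2))))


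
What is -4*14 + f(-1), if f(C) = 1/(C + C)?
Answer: -113/2 ≈ -56.500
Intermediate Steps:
f(C) = 1/(2*C)
-4*14 + f(-1) = -4*14 + (½)/(-1) = -56 + (½)*(-1) = -56 - ½ = -113/2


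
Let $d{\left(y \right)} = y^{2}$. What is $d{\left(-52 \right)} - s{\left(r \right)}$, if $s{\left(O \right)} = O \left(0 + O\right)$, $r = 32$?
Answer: $1680$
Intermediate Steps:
$s{\left(O \right)} = O^{2}$ ($s{\left(O \right)} = O O = O^{2}$)
$d{\left(-52 \right)} - s{\left(r \right)} = \left(-52\right)^{2} - 32^{2} = 2704 - 1024 = 1680$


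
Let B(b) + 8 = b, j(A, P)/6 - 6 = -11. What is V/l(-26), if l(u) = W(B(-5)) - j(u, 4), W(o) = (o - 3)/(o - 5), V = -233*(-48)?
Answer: 50328/139 ≈ 362.07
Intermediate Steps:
V = 11184
j(A, P) = -30 (j(A, P) = 36 + 6*(-11) = 36 - 66 = -30)
B(b) = -8 + b
W(o) = (-3 + o)/(-5 + o)
l(u) = 278/9 (l(u) = (-3 + (-8 - 5))/(-5 + (-8 - 5)) - 1*(-30) = (-3 - 13)/(-5 - 13) + 30 = -16/(-18) + 30 = -1/18*(-16) + 30 = 8/9 + 30 = 278/9)
V/l(-26) = 11184/(278/9) = 11184*(9/278) = 50328/139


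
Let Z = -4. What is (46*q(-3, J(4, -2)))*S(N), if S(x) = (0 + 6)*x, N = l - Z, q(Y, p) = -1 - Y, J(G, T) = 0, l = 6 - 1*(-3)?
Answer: 7176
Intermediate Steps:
l = 9 (l = 6 + 3 = 9)
N = 13 (N = 9 - 1*(-4) = 9 + 4 = 13)
S(x) = 6*x
(46*q(-3, J(4, -2)))*S(N) = (46*(-1 - 1*(-3)))*(6*13) = (46*(-1 + 3))*78 = (46*2)*78 = 92*78 = 7176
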